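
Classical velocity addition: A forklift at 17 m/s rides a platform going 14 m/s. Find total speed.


Given: object velocity = 17 m/s, platform velocity = 14 m/s (same direction)
Using classical velocity addition: v_total = v_object + v_platform
v_total = 17 + 14
v_total = 31 m/s

31 m/s


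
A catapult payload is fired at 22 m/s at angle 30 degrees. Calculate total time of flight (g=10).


Given: v0 = 22 m/s, theta = 30 deg, g = 10 m/s^2
sin(30) = 1/2
Using T = 2*v0*sin(theta) / g
T = 2*22*1/2 / 10
T = 22 / 10
T = 11/5 s

11/5 s


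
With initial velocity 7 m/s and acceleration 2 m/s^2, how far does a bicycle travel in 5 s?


Given: v0 = 7 m/s, a = 2 m/s^2, t = 5 s
Using s = v0*t + (1/2)*a*t^2
s = 7*5 + (1/2)*2*5^2
s = 35 + (1/2)*50
s = 35 + 25
s = 60

60 m


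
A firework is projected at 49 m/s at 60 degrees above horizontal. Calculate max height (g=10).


Given: v0 = 49 m/s, theta = 60 deg, g = 10 m/s^2
sin^2(60) = 3/4
Using H = v0^2 * sin^2(theta) / (2*g)
H = 49^2 * 3/4 / (2*10)
H = 2401 * 3/4 / 20
H = 7203/4 / 20
H = 7203/80 m

7203/80 m


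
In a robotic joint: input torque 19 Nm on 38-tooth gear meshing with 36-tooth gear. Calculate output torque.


Given: N1 = 38, N2 = 36, T1 = 19 Nm
Using T2/T1 = N2/N1
T2 = T1 * N2 / N1
T2 = 19 * 36 / 38
T2 = 684 / 38
T2 = 18 Nm

18 Nm


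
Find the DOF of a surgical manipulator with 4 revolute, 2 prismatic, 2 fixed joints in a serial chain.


Given: serial robot with 4 revolute, 2 prismatic, 2 fixed joints
DOF contribution per joint type: revolute=1, prismatic=1, spherical=3, fixed=0
DOF = 4*1 + 2*1 + 2*0
DOF = 6

6


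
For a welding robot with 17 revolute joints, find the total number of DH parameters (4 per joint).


Given: 17 joints, 4 DH parameters per joint (d, theta, a, alpha)
Total DH parameters = number_of_joints * 4
Total = 17 * 4
Total = 68

68


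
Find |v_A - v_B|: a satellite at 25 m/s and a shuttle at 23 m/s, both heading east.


Given: v_A = 25 m/s east, v_B = 23 m/s east
Both move in the same direction; relative speed = |v_A - v_B|
|25 - 23| = |2|
= 2 m/s

2 m/s


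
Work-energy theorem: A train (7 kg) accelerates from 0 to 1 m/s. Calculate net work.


Given: m = 7 kg, v0 = 0 m/s, v = 1 m/s
Using W = (1/2)*m*(v^2 - v0^2)
v^2 = 1^2 = 1
v0^2 = 0^2 = 0
v^2 - v0^2 = 1 - 0 = 1
W = (1/2)*7*1 = 7/2 J

7/2 J


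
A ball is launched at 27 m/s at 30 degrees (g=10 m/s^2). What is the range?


Given: v0 = 27 m/s, theta = 30 deg, g = 10 m/s^2
sin(2*30) = sin(60) = sqrt(3)/2
Using R = v0^2 * sin(2*theta) / g
R = 27^2 * (sqrt(3)/2) / 10
R = 729 * sqrt(3) / 20
R = 729/20*sqrt(3) m

729/20*sqrt(3) m


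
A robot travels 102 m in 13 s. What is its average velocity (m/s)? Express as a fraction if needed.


Given: distance d = 102 m, time t = 13 s
Using v = d / t
v = 102 / 13
v = 102/13 m/s

102/13 m/s


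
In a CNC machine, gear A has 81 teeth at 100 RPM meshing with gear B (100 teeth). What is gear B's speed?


Given: N1 = 81 teeth, w1 = 100 RPM, N2 = 100 teeth
Using N1*w1 = N2*w2
w2 = N1*w1 / N2
w2 = 81*100 / 100
w2 = 8100 / 100
w2 = 81 RPM

81 RPM


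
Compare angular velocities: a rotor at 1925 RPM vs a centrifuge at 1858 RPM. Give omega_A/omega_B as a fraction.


Given: RPM_A = 1925, RPM_B = 1858
omega = 2*pi*RPM/60, so omega_A/omega_B = RPM_A / RPM_B
omega_A/omega_B = 1925 / 1858
omega_A/omega_B = 1925/1858

1925/1858


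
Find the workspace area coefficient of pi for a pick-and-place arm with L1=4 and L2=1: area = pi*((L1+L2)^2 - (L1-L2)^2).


Given: L1 = 4, L2 = 1
(L1+L2)^2 = (5)^2 = 25
(L1-L2)^2 = (3)^2 = 9
Difference = 25 - 9 = 16
This equals 4*L1*L2 = 4*4*1 = 16
Workspace area = 16*pi

16


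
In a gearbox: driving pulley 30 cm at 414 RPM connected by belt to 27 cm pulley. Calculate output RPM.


Given: D1 = 30 cm, w1 = 414 RPM, D2 = 27 cm
Using D1*w1 = D2*w2
w2 = D1*w1 / D2
w2 = 30*414 / 27
w2 = 12420 / 27
w2 = 460 RPM

460 RPM


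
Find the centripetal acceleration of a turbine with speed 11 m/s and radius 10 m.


Given: v = 11 m/s, r = 10 m
Using a_c = v^2 / r
a_c = 11^2 / 10
a_c = 121 / 10
a_c = 121/10 m/s^2

121/10 m/s^2


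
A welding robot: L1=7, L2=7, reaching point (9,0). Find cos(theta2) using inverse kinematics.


Given: L1 = 7, L2 = 7, target (x, y) = (9, 0)
Using cos(theta2) = (x^2 + y^2 - L1^2 - L2^2) / (2*L1*L2)
x^2 + y^2 = 9^2 + 0 = 81
L1^2 + L2^2 = 49 + 49 = 98
Numerator = 81 - 98 = -17
Denominator = 2*7*7 = 98
cos(theta2) = -17/98 = -17/98

-17/98


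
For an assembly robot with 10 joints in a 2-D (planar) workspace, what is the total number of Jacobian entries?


Given: task space dimension = 2, joints = 10
Jacobian is a 2 x 10 matrix
Total entries = rows * columns
Total = 2 * 10
Total = 20

20


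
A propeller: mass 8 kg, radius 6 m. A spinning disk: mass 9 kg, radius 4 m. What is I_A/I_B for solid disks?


Given: M1=8 kg, R1=6 m, M2=9 kg, R2=4 m
For a disk: I = (1/2)*M*R^2, so I_A/I_B = (M1*R1^2)/(M2*R2^2)
M1*R1^2 = 8*36 = 288
M2*R2^2 = 9*16 = 144
I_A/I_B = 288/144 = 2

2


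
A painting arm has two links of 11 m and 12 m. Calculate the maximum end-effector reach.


Given: L1 = 11 m, L2 = 12 m
For a 2-link planar arm, max reach = L1 + L2 (fully extended)
Max reach = 11 + 12
Max reach = 23 m

23 m


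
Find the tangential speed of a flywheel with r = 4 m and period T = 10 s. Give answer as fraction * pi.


Given: radius r = 4 m, period T = 10 s
Using v = 2*pi*r / T
v = 2*pi*4 / 10
v = 8*pi / 10
v = 4/5*pi m/s

4/5*pi m/s


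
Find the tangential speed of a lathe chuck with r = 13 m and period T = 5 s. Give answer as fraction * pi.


Given: radius r = 13 m, period T = 5 s
Using v = 2*pi*r / T
v = 2*pi*13 / 5
v = 26*pi / 5
v = 26/5*pi m/s

26/5*pi m/s


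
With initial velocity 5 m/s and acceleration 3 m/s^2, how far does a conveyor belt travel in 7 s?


Given: v0 = 5 m/s, a = 3 m/s^2, t = 7 s
Using s = v0*t + (1/2)*a*t^2
s = 5*7 + (1/2)*3*7^2
s = 35 + (1/2)*147
s = 35 + 147/2
s = 217/2

217/2 m


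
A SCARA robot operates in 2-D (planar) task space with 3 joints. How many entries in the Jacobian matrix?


Given: task space dimension = 2, joints = 3
Jacobian is a 2 x 3 matrix
Total entries = rows * columns
Total = 2 * 3
Total = 6

6


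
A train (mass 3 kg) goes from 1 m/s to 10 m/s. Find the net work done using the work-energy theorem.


Given: m = 3 kg, v0 = 1 m/s, v = 10 m/s
Using W = (1/2)*m*(v^2 - v0^2)
v^2 = 10^2 = 100
v0^2 = 1^2 = 1
v^2 - v0^2 = 100 - 1 = 99
W = (1/2)*3*99 = 297/2 J

297/2 J


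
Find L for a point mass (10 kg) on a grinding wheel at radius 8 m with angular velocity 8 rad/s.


Given: m = 10 kg, r = 8 m, omega = 8 rad/s
For a point mass: I = m*r^2
I = 10*8^2 = 10*64 = 640
L = I*omega = 640*8
L = 5120 kg*m^2/s

5120 kg*m^2/s


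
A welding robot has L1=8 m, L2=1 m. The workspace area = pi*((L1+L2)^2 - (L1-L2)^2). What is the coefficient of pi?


Given: L1 = 8, L2 = 1
(L1+L2)^2 = (9)^2 = 81
(L1-L2)^2 = (7)^2 = 49
Difference = 81 - 49 = 32
This equals 4*L1*L2 = 4*8*1 = 32
Workspace area = 32*pi

32


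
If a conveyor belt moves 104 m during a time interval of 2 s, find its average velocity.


Given: distance d = 104 m, time t = 2 s
Using v = d / t
v = 104 / 2
v = 52 m/s

52 m/s


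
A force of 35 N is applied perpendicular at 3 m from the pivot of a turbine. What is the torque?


Given: F = 35 N, r = 3 m, angle = 90 deg (perpendicular)
Using tau = F * r * sin(90)
sin(90) = 1
tau = 35 * 3 * 1
tau = 105 Nm

105 Nm


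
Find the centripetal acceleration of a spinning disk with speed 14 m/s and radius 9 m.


Given: v = 14 m/s, r = 9 m
Using a_c = v^2 / r
a_c = 14^2 / 9
a_c = 196 / 9
a_c = 196/9 m/s^2

196/9 m/s^2


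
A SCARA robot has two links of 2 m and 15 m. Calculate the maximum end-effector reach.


Given: L1 = 2 m, L2 = 15 m
For a 2-link planar arm, max reach = L1 + L2 (fully extended)
Max reach = 2 + 15
Max reach = 17 m

17 m


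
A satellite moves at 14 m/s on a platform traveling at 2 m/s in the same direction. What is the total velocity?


Given: object velocity = 14 m/s, platform velocity = 2 m/s (same direction)
Using classical velocity addition: v_total = v_object + v_platform
v_total = 14 + 2
v_total = 16 m/s

16 m/s


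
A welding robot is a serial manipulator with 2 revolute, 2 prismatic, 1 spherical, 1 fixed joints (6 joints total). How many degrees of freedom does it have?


Given: serial robot with 2 revolute, 2 prismatic, 1 spherical, 1 fixed joints
DOF contribution per joint type: revolute=1, prismatic=1, spherical=3, fixed=0
DOF = 2*1 + 2*1 + 1*3 + 1*0
DOF = 7

7


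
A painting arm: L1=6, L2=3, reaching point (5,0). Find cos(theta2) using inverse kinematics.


Given: L1 = 6, L2 = 3, target (x, y) = (5, 0)
Using cos(theta2) = (x^2 + y^2 - L1^2 - L2^2) / (2*L1*L2)
x^2 + y^2 = 5^2 + 0 = 25
L1^2 + L2^2 = 36 + 9 = 45
Numerator = 25 - 45 = -20
Denominator = 2*6*3 = 36
cos(theta2) = -20/36 = -5/9

-5/9


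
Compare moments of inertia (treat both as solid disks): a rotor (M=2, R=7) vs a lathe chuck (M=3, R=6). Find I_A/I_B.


Given: M1=2 kg, R1=7 m, M2=3 kg, R2=6 m
For a disk: I = (1/2)*M*R^2, so I_A/I_B = (M1*R1^2)/(M2*R2^2)
M1*R1^2 = 2*49 = 98
M2*R2^2 = 3*36 = 108
I_A/I_B = 98/108 = 49/54

49/54


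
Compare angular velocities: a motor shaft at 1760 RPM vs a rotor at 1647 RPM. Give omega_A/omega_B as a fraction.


Given: RPM_A = 1760, RPM_B = 1647
omega = 2*pi*RPM/60, so omega_A/omega_B = RPM_A / RPM_B
omega_A/omega_B = 1760 / 1647
omega_A/omega_B = 1760/1647

1760/1647


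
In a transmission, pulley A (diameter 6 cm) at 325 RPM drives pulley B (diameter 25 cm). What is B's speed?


Given: D1 = 6 cm, w1 = 325 RPM, D2 = 25 cm
Using D1*w1 = D2*w2
w2 = D1*w1 / D2
w2 = 6*325 / 25
w2 = 1950 / 25
w2 = 78 RPM

78 RPM


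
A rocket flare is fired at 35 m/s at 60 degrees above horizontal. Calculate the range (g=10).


Given: v0 = 35 m/s, theta = 60 deg, g = 10 m/s^2
sin(2*60) = sin(120) = sqrt(3)/2
Using R = v0^2 * sin(2*theta) / g
R = 35^2 * (sqrt(3)/2) / 10
R = 1225 * sqrt(3) / 20
R = 245/4*sqrt(3) m

245/4*sqrt(3) m


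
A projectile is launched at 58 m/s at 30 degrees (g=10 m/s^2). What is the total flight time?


Given: v0 = 58 m/s, theta = 30 deg, g = 10 m/s^2
sin(30) = 1/2
Using T = 2*v0*sin(theta) / g
T = 2*58*1/2 / 10
T = 58 / 10
T = 29/5 s

29/5 s


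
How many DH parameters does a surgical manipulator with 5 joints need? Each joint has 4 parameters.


Given: 5 joints, 4 DH parameters per joint (d, theta, a, alpha)
Total DH parameters = number_of_joints * 4
Total = 5 * 4
Total = 20

20


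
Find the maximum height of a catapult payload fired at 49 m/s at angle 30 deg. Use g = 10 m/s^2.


Given: v0 = 49 m/s, theta = 30 deg, g = 10 m/s^2
sin^2(30) = 1/4
Using H = v0^2 * sin^2(theta) / (2*g)
H = 49^2 * 1/4 / (2*10)
H = 2401 * 1/4 / 20
H = 2401/4 / 20
H = 2401/80 m

2401/80 m


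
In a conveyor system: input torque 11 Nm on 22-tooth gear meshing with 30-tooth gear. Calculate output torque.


Given: N1 = 22, N2 = 30, T1 = 11 Nm
Using T2/T1 = N2/N1
T2 = T1 * N2 / N1
T2 = 11 * 30 / 22
T2 = 330 / 22
T2 = 15 Nm

15 Nm


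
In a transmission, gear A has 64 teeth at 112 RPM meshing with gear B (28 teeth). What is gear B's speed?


Given: N1 = 64 teeth, w1 = 112 RPM, N2 = 28 teeth
Using N1*w1 = N2*w2
w2 = N1*w1 / N2
w2 = 64*112 / 28
w2 = 7168 / 28
w2 = 256 RPM

256 RPM


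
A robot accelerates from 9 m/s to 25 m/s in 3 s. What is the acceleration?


Given: initial velocity v0 = 9 m/s, final velocity v = 25 m/s, time t = 3 s
Using a = (v - v0) / t
a = (25 - 9) / 3
a = 16 / 3
a = 16/3 m/s^2

16/3 m/s^2


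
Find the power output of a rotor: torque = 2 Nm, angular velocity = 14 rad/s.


Given: tau = 2 Nm, omega = 14 rad/s
Using P = tau * omega
P = 2 * 14
P = 28 W

28 W


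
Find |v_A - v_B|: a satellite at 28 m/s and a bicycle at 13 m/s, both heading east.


Given: v_A = 28 m/s east, v_B = 13 m/s east
Both move in the same direction; relative speed = |v_A - v_B|
|28 - 13| = |15|
= 15 m/s

15 m/s


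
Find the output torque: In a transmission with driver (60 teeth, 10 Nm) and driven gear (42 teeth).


Given: N1 = 60, N2 = 42, T1 = 10 Nm
Using T2/T1 = N2/N1
T2 = T1 * N2 / N1
T2 = 10 * 42 / 60
T2 = 420 / 60
T2 = 7 Nm

7 Nm


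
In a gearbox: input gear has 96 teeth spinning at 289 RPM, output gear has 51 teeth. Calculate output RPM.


Given: N1 = 96 teeth, w1 = 289 RPM, N2 = 51 teeth
Using N1*w1 = N2*w2
w2 = N1*w1 / N2
w2 = 96*289 / 51
w2 = 27744 / 51
w2 = 544 RPM

544 RPM


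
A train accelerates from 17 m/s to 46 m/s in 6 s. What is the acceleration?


Given: initial velocity v0 = 17 m/s, final velocity v = 46 m/s, time t = 6 s
Using a = (v - v0) / t
a = (46 - 17) / 6
a = 29 / 6
a = 29/6 m/s^2

29/6 m/s^2


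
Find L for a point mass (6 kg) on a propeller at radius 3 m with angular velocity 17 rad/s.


Given: m = 6 kg, r = 3 m, omega = 17 rad/s
For a point mass: I = m*r^2
I = 6*3^2 = 6*9 = 54
L = I*omega = 54*17
L = 918 kg*m^2/s

918 kg*m^2/s


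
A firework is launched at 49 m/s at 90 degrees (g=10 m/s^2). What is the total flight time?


Given: v0 = 49 m/s, theta = 90 deg, g = 10 m/s^2
sin(90) = 1
Using T = 2*v0*sin(theta) / g
T = 2*49*1 / 10
T = 98 / 10
T = 49/5 s

49/5 s


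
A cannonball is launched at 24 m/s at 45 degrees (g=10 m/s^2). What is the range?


Given: v0 = 24 m/s, theta = 45 deg, g = 10 m/s^2
sin(2*45) = sin(90) = 1
Using R = v0^2 * sin(2*theta) / g
R = 24^2 * 1 / 10
R = 576 / 10
R = 288/5 m

288/5 m


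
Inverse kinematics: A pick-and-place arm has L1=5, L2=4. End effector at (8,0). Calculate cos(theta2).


Given: L1 = 5, L2 = 4, target (x, y) = (8, 0)
Using cos(theta2) = (x^2 + y^2 - L1^2 - L2^2) / (2*L1*L2)
x^2 + y^2 = 8^2 + 0 = 64
L1^2 + L2^2 = 25 + 16 = 41
Numerator = 64 - 41 = 23
Denominator = 2*5*4 = 40
cos(theta2) = 23/40 = 23/40

23/40


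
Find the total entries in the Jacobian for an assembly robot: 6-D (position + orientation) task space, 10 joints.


Given: task space dimension = 6, joints = 10
Jacobian is a 6 x 10 matrix
Total entries = rows * columns
Total = 6 * 10
Total = 60

60


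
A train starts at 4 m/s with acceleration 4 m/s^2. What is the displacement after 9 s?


Given: v0 = 4 m/s, a = 4 m/s^2, t = 9 s
Using s = v0*t + (1/2)*a*t^2
s = 4*9 + (1/2)*4*9^2
s = 36 + (1/2)*324
s = 36 + 162
s = 198

198 m


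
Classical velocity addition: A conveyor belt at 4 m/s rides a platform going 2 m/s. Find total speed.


Given: object velocity = 4 m/s, platform velocity = 2 m/s (same direction)
Using classical velocity addition: v_total = v_object + v_platform
v_total = 4 + 2
v_total = 6 m/s

6 m/s


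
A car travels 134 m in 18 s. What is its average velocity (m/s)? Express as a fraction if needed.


Given: distance d = 134 m, time t = 18 s
Using v = d / t
v = 134 / 18
v = 67/9 m/s

67/9 m/s


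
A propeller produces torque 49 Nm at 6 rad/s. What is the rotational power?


Given: tau = 49 Nm, omega = 6 rad/s
Using P = tau * omega
P = 49 * 6
P = 294 W

294 W


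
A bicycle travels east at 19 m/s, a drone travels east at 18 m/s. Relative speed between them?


Given: v_A = 19 m/s east, v_B = 18 m/s east
Both move in the same direction; relative speed = |v_A - v_B|
|19 - 18| = |1|
= 1 m/s

1 m/s


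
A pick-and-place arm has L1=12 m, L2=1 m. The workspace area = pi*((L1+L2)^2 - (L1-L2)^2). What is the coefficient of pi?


Given: L1 = 12, L2 = 1
(L1+L2)^2 = (13)^2 = 169
(L1-L2)^2 = (11)^2 = 121
Difference = 169 - 121 = 48
This equals 4*L1*L2 = 4*12*1 = 48
Workspace area = 48*pi

48


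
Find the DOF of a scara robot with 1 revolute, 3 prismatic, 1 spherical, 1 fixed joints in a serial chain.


Given: serial robot with 1 revolute, 3 prismatic, 1 spherical, 1 fixed joints
DOF contribution per joint type: revolute=1, prismatic=1, spherical=3, fixed=0
DOF = 1*1 + 3*1 + 1*3 + 1*0
DOF = 7

7


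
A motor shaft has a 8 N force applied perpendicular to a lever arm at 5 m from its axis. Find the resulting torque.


Given: F = 8 N, r = 5 m, angle = 90 deg (perpendicular)
Using tau = F * r * sin(90)
sin(90) = 1
tau = 8 * 5 * 1
tau = 40 Nm

40 Nm


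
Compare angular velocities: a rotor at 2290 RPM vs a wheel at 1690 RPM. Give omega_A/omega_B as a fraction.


Given: RPM_A = 2290, RPM_B = 1690
omega = 2*pi*RPM/60, so omega_A/omega_B = RPM_A / RPM_B
omega_A/omega_B = 2290 / 1690
omega_A/omega_B = 229/169

229/169


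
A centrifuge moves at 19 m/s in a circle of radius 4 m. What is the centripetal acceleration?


Given: v = 19 m/s, r = 4 m
Using a_c = v^2 / r
a_c = 19^2 / 4
a_c = 361 / 4
a_c = 361/4 m/s^2

361/4 m/s^2


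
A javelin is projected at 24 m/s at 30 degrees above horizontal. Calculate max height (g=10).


Given: v0 = 24 m/s, theta = 30 deg, g = 10 m/s^2
sin^2(30) = 1/4
Using H = v0^2 * sin^2(theta) / (2*g)
H = 24^2 * 1/4 / (2*10)
H = 576 * 1/4 / 20
H = 144 / 20
H = 36/5 m

36/5 m


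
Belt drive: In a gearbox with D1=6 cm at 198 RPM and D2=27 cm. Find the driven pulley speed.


Given: D1 = 6 cm, w1 = 198 RPM, D2 = 27 cm
Using D1*w1 = D2*w2
w2 = D1*w1 / D2
w2 = 6*198 / 27
w2 = 1188 / 27
w2 = 44 RPM

44 RPM


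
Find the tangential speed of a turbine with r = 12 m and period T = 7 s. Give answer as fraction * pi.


Given: radius r = 12 m, period T = 7 s
Using v = 2*pi*r / T
v = 2*pi*12 / 7
v = 24*pi / 7
v = 24/7*pi m/s

24/7*pi m/s


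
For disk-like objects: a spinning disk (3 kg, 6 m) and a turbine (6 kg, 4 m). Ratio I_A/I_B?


Given: M1=3 kg, R1=6 m, M2=6 kg, R2=4 m
For a disk: I = (1/2)*M*R^2, so I_A/I_B = (M1*R1^2)/(M2*R2^2)
M1*R1^2 = 3*36 = 108
M2*R2^2 = 6*16 = 96
I_A/I_B = 108/96 = 9/8

9/8


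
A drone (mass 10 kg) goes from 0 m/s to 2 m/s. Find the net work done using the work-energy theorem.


Given: m = 10 kg, v0 = 0 m/s, v = 2 m/s
Using W = (1/2)*m*(v^2 - v0^2)
v^2 = 2^2 = 4
v0^2 = 0^2 = 0
v^2 - v0^2 = 4 - 0 = 4
W = (1/2)*10*4 = 20 J

20 J


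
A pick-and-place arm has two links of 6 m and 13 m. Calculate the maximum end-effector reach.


Given: L1 = 6 m, L2 = 13 m
For a 2-link planar arm, max reach = L1 + L2 (fully extended)
Max reach = 6 + 13
Max reach = 19 m

19 m


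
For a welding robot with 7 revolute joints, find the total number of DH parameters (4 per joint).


Given: 7 joints, 4 DH parameters per joint (d, theta, a, alpha)
Total DH parameters = number_of_joints * 4
Total = 7 * 4
Total = 28

28


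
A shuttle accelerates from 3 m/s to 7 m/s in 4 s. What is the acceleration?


Given: initial velocity v0 = 3 m/s, final velocity v = 7 m/s, time t = 4 s
Using a = (v - v0) / t
a = (7 - 3) / 4
a = 4 / 4
a = 1 m/s^2

1 m/s^2


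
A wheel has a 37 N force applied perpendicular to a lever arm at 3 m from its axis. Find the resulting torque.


Given: F = 37 N, r = 3 m, angle = 90 deg (perpendicular)
Using tau = F * r * sin(90)
sin(90) = 1
tau = 37 * 3 * 1
tau = 111 Nm

111 Nm


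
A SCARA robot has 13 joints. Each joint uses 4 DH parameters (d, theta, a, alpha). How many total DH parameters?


Given: 13 joints, 4 DH parameters per joint (d, theta, a, alpha)
Total DH parameters = number_of_joints * 4
Total = 13 * 4
Total = 52

52


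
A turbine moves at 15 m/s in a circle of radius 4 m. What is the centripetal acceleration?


Given: v = 15 m/s, r = 4 m
Using a_c = v^2 / r
a_c = 15^2 / 4
a_c = 225 / 4
a_c = 225/4 m/s^2

225/4 m/s^2


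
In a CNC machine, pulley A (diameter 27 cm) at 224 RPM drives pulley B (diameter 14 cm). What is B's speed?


Given: D1 = 27 cm, w1 = 224 RPM, D2 = 14 cm
Using D1*w1 = D2*w2
w2 = D1*w1 / D2
w2 = 27*224 / 14
w2 = 6048 / 14
w2 = 432 RPM

432 RPM


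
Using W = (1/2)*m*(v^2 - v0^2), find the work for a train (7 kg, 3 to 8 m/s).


Given: m = 7 kg, v0 = 3 m/s, v = 8 m/s
Using W = (1/2)*m*(v^2 - v0^2)
v^2 = 8^2 = 64
v0^2 = 3^2 = 9
v^2 - v0^2 = 64 - 9 = 55
W = (1/2)*7*55 = 385/2 J

385/2 J


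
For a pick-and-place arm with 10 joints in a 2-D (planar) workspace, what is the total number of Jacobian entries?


Given: task space dimension = 2, joints = 10
Jacobian is a 2 x 10 matrix
Total entries = rows * columns
Total = 2 * 10
Total = 20

20


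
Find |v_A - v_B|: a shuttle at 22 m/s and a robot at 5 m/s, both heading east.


Given: v_A = 22 m/s east, v_B = 5 m/s east
Both move in the same direction; relative speed = |v_A - v_B|
|22 - 5| = |17|
= 17 m/s

17 m/s


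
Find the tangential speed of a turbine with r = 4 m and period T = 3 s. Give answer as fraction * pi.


Given: radius r = 4 m, period T = 3 s
Using v = 2*pi*r / T
v = 2*pi*4 / 3
v = 8*pi / 3
v = 8/3*pi m/s

8/3*pi m/s


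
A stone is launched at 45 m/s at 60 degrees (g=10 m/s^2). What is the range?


Given: v0 = 45 m/s, theta = 60 deg, g = 10 m/s^2
sin(2*60) = sin(120) = sqrt(3)/2
Using R = v0^2 * sin(2*theta) / g
R = 45^2 * (sqrt(3)/2) / 10
R = 2025 * sqrt(3) / 20
R = 405/4*sqrt(3) m

405/4*sqrt(3) m


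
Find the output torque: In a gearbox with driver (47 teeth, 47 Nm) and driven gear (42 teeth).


Given: N1 = 47, N2 = 42, T1 = 47 Nm
Using T2/T1 = N2/N1
T2 = T1 * N2 / N1
T2 = 47 * 42 / 47
T2 = 1974 / 47
T2 = 42 Nm

42 Nm


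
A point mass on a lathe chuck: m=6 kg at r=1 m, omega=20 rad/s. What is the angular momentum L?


Given: m = 6 kg, r = 1 m, omega = 20 rad/s
For a point mass: I = m*r^2
I = 6*1^2 = 6*1 = 6
L = I*omega = 6*20
L = 120 kg*m^2/s

120 kg*m^2/s


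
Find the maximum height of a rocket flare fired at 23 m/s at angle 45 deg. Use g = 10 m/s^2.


Given: v0 = 23 m/s, theta = 45 deg, g = 10 m/s^2
sin^2(45) = 1/2
Using H = v0^2 * sin^2(theta) / (2*g)
H = 23^2 * 1/2 / (2*10)
H = 529 * 1/2 / 20
H = 529/2 / 20
H = 529/40 m

529/40 m


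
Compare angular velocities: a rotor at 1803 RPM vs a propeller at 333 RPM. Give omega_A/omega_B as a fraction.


Given: RPM_A = 1803, RPM_B = 333
omega = 2*pi*RPM/60, so omega_A/omega_B = RPM_A / RPM_B
omega_A/omega_B = 1803 / 333
omega_A/omega_B = 601/111

601/111


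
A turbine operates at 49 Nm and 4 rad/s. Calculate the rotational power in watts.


Given: tau = 49 Nm, omega = 4 rad/s
Using P = tau * omega
P = 49 * 4
P = 196 W

196 W


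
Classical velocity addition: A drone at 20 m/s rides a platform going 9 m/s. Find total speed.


Given: object velocity = 20 m/s, platform velocity = 9 m/s (same direction)
Using classical velocity addition: v_total = v_object + v_platform
v_total = 20 + 9
v_total = 29 m/s

29 m/s


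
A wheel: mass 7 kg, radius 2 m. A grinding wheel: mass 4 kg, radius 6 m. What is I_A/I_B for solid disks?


Given: M1=7 kg, R1=2 m, M2=4 kg, R2=6 m
For a disk: I = (1/2)*M*R^2, so I_A/I_B = (M1*R1^2)/(M2*R2^2)
M1*R1^2 = 7*4 = 28
M2*R2^2 = 4*36 = 144
I_A/I_B = 28/144 = 7/36

7/36


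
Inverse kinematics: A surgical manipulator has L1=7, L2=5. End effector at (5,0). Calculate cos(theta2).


Given: L1 = 7, L2 = 5, target (x, y) = (5, 0)
Using cos(theta2) = (x^2 + y^2 - L1^2 - L2^2) / (2*L1*L2)
x^2 + y^2 = 5^2 + 0 = 25
L1^2 + L2^2 = 49 + 25 = 74
Numerator = 25 - 74 = -49
Denominator = 2*7*5 = 70
cos(theta2) = -49/70 = -7/10

-7/10


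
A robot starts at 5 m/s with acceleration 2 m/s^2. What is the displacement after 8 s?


Given: v0 = 5 m/s, a = 2 m/s^2, t = 8 s
Using s = v0*t + (1/2)*a*t^2
s = 5*8 + (1/2)*2*8^2
s = 40 + (1/2)*128
s = 40 + 64
s = 104

104 m


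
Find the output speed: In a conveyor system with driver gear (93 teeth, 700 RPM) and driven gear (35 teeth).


Given: N1 = 93 teeth, w1 = 700 RPM, N2 = 35 teeth
Using N1*w1 = N2*w2
w2 = N1*w1 / N2
w2 = 93*700 / 35
w2 = 65100 / 35
w2 = 1860 RPM

1860 RPM


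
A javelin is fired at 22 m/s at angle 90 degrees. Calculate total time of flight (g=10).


Given: v0 = 22 m/s, theta = 90 deg, g = 10 m/s^2
sin(90) = 1
Using T = 2*v0*sin(theta) / g
T = 2*22*1 / 10
T = 44 / 10
T = 22/5 s

22/5 s


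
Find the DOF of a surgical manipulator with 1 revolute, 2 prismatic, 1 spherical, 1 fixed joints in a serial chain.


Given: serial robot with 1 revolute, 2 prismatic, 1 spherical, 1 fixed joints
DOF contribution per joint type: revolute=1, prismatic=1, spherical=3, fixed=0
DOF = 1*1 + 2*1 + 1*3 + 1*0
DOF = 6

6


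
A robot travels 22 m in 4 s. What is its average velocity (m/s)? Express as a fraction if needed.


Given: distance d = 22 m, time t = 4 s
Using v = d / t
v = 22 / 4
v = 11/2 m/s

11/2 m/s


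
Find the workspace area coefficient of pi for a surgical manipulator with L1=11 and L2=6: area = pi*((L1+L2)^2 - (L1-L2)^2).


Given: L1 = 11, L2 = 6
(L1+L2)^2 = (17)^2 = 289
(L1-L2)^2 = (5)^2 = 25
Difference = 289 - 25 = 264
This equals 4*L1*L2 = 4*11*6 = 264
Workspace area = 264*pi

264


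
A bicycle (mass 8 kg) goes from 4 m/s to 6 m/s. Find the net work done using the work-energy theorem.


Given: m = 8 kg, v0 = 4 m/s, v = 6 m/s
Using W = (1/2)*m*(v^2 - v0^2)
v^2 = 6^2 = 36
v0^2 = 4^2 = 16
v^2 - v0^2 = 36 - 16 = 20
W = (1/2)*8*20 = 80 J

80 J


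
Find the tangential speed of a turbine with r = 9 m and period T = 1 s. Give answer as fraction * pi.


Given: radius r = 9 m, period T = 1 s
Using v = 2*pi*r / T
v = 2*pi*9 / 1
v = 18*pi / 1
v = 18*pi m/s

18*pi m/s


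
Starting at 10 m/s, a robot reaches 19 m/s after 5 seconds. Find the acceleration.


Given: initial velocity v0 = 10 m/s, final velocity v = 19 m/s, time t = 5 s
Using a = (v - v0) / t
a = (19 - 10) / 5
a = 9 / 5
a = 9/5 m/s^2

9/5 m/s^2


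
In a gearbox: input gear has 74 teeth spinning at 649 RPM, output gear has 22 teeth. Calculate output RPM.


Given: N1 = 74 teeth, w1 = 649 RPM, N2 = 22 teeth
Using N1*w1 = N2*w2
w2 = N1*w1 / N2
w2 = 74*649 / 22
w2 = 48026 / 22
w2 = 2183 RPM

2183 RPM


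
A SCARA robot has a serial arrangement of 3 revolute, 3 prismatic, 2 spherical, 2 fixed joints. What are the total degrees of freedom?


Given: serial robot with 3 revolute, 3 prismatic, 2 spherical, 2 fixed joints
DOF contribution per joint type: revolute=1, prismatic=1, spherical=3, fixed=0
DOF = 3*1 + 3*1 + 2*3 + 2*0
DOF = 12

12


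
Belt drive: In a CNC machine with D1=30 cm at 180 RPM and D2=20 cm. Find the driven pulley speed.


Given: D1 = 30 cm, w1 = 180 RPM, D2 = 20 cm
Using D1*w1 = D2*w2
w2 = D1*w1 / D2
w2 = 30*180 / 20
w2 = 5400 / 20
w2 = 270 RPM

270 RPM


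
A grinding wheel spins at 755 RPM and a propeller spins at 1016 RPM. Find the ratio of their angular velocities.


Given: RPM_A = 755, RPM_B = 1016
omega = 2*pi*RPM/60, so omega_A/omega_B = RPM_A / RPM_B
omega_A/omega_B = 755 / 1016
omega_A/omega_B = 755/1016

755/1016


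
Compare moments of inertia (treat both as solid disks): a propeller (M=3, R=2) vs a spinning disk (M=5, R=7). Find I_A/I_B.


Given: M1=3 kg, R1=2 m, M2=5 kg, R2=7 m
For a disk: I = (1/2)*M*R^2, so I_A/I_B = (M1*R1^2)/(M2*R2^2)
M1*R1^2 = 3*4 = 12
M2*R2^2 = 5*49 = 245
I_A/I_B = 12/245 = 12/245

12/245


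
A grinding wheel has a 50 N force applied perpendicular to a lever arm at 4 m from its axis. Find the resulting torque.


Given: F = 50 N, r = 4 m, angle = 90 deg (perpendicular)
Using tau = F * r * sin(90)
sin(90) = 1
tau = 50 * 4 * 1
tau = 200 Nm

200 Nm


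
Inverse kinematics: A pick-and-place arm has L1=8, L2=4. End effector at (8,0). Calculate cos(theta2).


Given: L1 = 8, L2 = 4, target (x, y) = (8, 0)
Using cos(theta2) = (x^2 + y^2 - L1^2 - L2^2) / (2*L1*L2)
x^2 + y^2 = 8^2 + 0 = 64
L1^2 + L2^2 = 64 + 16 = 80
Numerator = 64 - 80 = -16
Denominator = 2*8*4 = 64
cos(theta2) = -16/64 = -1/4

-1/4


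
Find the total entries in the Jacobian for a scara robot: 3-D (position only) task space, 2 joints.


Given: task space dimension = 3, joints = 2
Jacobian is a 3 x 2 matrix
Total entries = rows * columns
Total = 3 * 2
Total = 6

6


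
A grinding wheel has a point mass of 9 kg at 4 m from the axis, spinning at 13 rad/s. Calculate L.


Given: m = 9 kg, r = 4 m, omega = 13 rad/s
For a point mass: I = m*r^2
I = 9*4^2 = 9*16 = 144
L = I*omega = 144*13
L = 1872 kg*m^2/s

1872 kg*m^2/s


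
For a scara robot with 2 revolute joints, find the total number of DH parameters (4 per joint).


Given: 2 joints, 4 DH parameters per joint (d, theta, a, alpha)
Total DH parameters = number_of_joints * 4
Total = 2 * 4
Total = 8

8


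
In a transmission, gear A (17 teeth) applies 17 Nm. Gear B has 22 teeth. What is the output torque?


Given: N1 = 17, N2 = 22, T1 = 17 Nm
Using T2/T1 = N2/N1
T2 = T1 * N2 / N1
T2 = 17 * 22 / 17
T2 = 374 / 17
T2 = 22 Nm

22 Nm


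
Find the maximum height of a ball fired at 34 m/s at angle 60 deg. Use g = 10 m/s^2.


Given: v0 = 34 m/s, theta = 60 deg, g = 10 m/s^2
sin^2(60) = 3/4
Using H = v0^2 * sin^2(theta) / (2*g)
H = 34^2 * 3/4 / (2*10)
H = 1156 * 3/4 / 20
H = 867 / 20
H = 867/20 m

867/20 m


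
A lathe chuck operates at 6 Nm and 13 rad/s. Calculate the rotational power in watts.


Given: tau = 6 Nm, omega = 13 rad/s
Using P = tau * omega
P = 6 * 13
P = 78 W

78 W


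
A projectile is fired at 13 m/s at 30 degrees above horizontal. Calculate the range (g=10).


Given: v0 = 13 m/s, theta = 30 deg, g = 10 m/s^2
sin(2*30) = sin(60) = sqrt(3)/2
Using R = v0^2 * sin(2*theta) / g
R = 13^2 * (sqrt(3)/2) / 10
R = 169 * sqrt(3) / 20
R = 169/20*sqrt(3) m

169/20*sqrt(3) m


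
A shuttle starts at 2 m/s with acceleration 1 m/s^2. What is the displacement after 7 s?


Given: v0 = 2 m/s, a = 1 m/s^2, t = 7 s
Using s = v0*t + (1/2)*a*t^2
s = 2*7 + (1/2)*1*7^2
s = 14 + (1/2)*49
s = 14 + 49/2
s = 77/2

77/2 m


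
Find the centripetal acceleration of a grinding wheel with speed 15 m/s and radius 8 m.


Given: v = 15 m/s, r = 8 m
Using a_c = v^2 / r
a_c = 15^2 / 8
a_c = 225 / 8
a_c = 225/8 m/s^2

225/8 m/s^2


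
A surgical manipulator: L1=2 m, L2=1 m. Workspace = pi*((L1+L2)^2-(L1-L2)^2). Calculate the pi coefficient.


Given: L1 = 2, L2 = 1
(L1+L2)^2 = (3)^2 = 9
(L1-L2)^2 = (1)^2 = 1
Difference = 9 - 1 = 8
This equals 4*L1*L2 = 4*2*1 = 8
Workspace area = 8*pi

8


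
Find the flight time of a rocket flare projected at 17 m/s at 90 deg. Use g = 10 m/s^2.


Given: v0 = 17 m/s, theta = 90 deg, g = 10 m/s^2
sin(90) = 1
Using T = 2*v0*sin(theta) / g
T = 2*17*1 / 10
T = 34 / 10
T = 17/5 s

17/5 s


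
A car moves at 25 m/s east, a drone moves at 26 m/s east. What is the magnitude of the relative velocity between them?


Given: v_A = 25 m/s east, v_B = 26 m/s east
Both move in the same direction; relative speed = |v_A - v_B|
|25 - 26| = |-1|
= 1 m/s

1 m/s


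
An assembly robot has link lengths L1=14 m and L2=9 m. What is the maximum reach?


Given: L1 = 14 m, L2 = 9 m
For a 2-link planar arm, max reach = L1 + L2 (fully extended)
Max reach = 14 + 9
Max reach = 23 m

23 m


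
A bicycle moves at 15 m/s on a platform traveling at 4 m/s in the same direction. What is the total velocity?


Given: object velocity = 15 m/s, platform velocity = 4 m/s (same direction)
Using classical velocity addition: v_total = v_object + v_platform
v_total = 15 + 4
v_total = 19 m/s

19 m/s


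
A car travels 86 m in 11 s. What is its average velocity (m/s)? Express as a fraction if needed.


Given: distance d = 86 m, time t = 11 s
Using v = d / t
v = 86 / 11
v = 86/11 m/s

86/11 m/s


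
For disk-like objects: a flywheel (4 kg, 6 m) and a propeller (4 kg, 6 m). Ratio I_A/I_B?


Given: M1=4 kg, R1=6 m, M2=4 kg, R2=6 m
For a disk: I = (1/2)*M*R^2, so I_A/I_B = (M1*R1^2)/(M2*R2^2)
M1*R1^2 = 4*36 = 144
M2*R2^2 = 4*36 = 144
I_A/I_B = 144/144 = 1

1


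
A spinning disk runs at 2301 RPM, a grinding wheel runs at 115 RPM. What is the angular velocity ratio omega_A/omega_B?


Given: RPM_A = 2301, RPM_B = 115
omega = 2*pi*RPM/60, so omega_A/omega_B = RPM_A / RPM_B
omega_A/omega_B = 2301 / 115
omega_A/omega_B = 2301/115

2301/115


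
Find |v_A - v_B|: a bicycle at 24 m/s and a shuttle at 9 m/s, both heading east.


Given: v_A = 24 m/s east, v_B = 9 m/s east
Both move in the same direction; relative speed = |v_A - v_B|
|24 - 9| = |15|
= 15 m/s

15 m/s


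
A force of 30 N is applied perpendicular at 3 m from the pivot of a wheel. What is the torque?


Given: F = 30 N, r = 3 m, angle = 90 deg (perpendicular)
Using tau = F * r * sin(90)
sin(90) = 1
tau = 30 * 3 * 1
tau = 90 Nm

90 Nm


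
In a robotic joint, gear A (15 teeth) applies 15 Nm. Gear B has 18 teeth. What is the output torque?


Given: N1 = 15, N2 = 18, T1 = 15 Nm
Using T2/T1 = N2/N1
T2 = T1 * N2 / N1
T2 = 15 * 18 / 15
T2 = 270 / 15
T2 = 18 Nm

18 Nm


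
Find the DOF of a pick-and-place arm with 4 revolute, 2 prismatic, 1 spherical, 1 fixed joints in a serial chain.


Given: serial robot with 4 revolute, 2 prismatic, 1 spherical, 1 fixed joints
DOF contribution per joint type: revolute=1, prismatic=1, spherical=3, fixed=0
DOF = 4*1 + 2*1 + 1*3 + 1*0
DOF = 9

9


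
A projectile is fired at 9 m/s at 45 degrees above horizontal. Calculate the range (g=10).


Given: v0 = 9 m/s, theta = 45 deg, g = 10 m/s^2
sin(2*45) = sin(90) = 1
Using R = v0^2 * sin(2*theta) / g
R = 9^2 * 1 / 10
R = 81 / 10
R = 81/10 m

81/10 m


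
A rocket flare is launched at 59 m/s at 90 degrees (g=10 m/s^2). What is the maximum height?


Given: v0 = 59 m/s, theta = 90 deg, g = 10 m/s^2
sin^2(90) = 1
Using H = v0^2 * sin^2(theta) / (2*g)
H = 59^2 * 1 / (2*10)
H = 3481 * 1 / 20
H = 3481 / 20
H = 3481/20 m

3481/20 m


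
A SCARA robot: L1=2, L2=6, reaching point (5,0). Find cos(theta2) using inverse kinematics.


Given: L1 = 2, L2 = 6, target (x, y) = (5, 0)
Using cos(theta2) = (x^2 + y^2 - L1^2 - L2^2) / (2*L1*L2)
x^2 + y^2 = 5^2 + 0 = 25
L1^2 + L2^2 = 4 + 36 = 40
Numerator = 25 - 40 = -15
Denominator = 2*2*6 = 24
cos(theta2) = -15/24 = -5/8

-5/8


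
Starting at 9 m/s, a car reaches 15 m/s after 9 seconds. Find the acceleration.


Given: initial velocity v0 = 9 m/s, final velocity v = 15 m/s, time t = 9 s
Using a = (v - v0) / t
a = (15 - 9) / 9
a = 6 / 9
a = 2/3 m/s^2

2/3 m/s^2


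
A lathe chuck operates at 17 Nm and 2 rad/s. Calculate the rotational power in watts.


Given: tau = 17 Nm, omega = 2 rad/s
Using P = tau * omega
P = 17 * 2
P = 34 W

34 W


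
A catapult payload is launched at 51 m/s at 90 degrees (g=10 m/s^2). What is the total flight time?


Given: v0 = 51 m/s, theta = 90 deg, g = 10 m/s^2
sin(90) = 1
Using T = 2*v0*sin(theta) / g
T = 2*51*1 / 10
T = 102 / 10
T = 51/5 s

51/5 s


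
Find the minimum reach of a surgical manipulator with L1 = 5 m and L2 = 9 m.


Given: L1 = 5 m, L2 = 9 m
For a 2-link planar arm, min reach = |L1 - L2| (second link folded back)
Min reach = |5 - 9|
Min reach = 4 m

4 m


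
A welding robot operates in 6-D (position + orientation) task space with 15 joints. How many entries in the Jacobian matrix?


Given: task space dimension = 6, joints = 15
Jacobian is a 6 x 15 matrix
Total entries = rows * columns
Total = 6 * 15
Total = 90

90


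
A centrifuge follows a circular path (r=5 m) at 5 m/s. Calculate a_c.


Given: v = 5 m/s, r = 5 m
Using a_c = v^2 / r
a_c = 5^2 / 5
a_c = 25 / 5
a_c = 5 m/s^2

5 m/s^2


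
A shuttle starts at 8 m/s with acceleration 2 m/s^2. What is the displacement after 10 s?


Given: v0 = 8 m/s, a = 2 m/s^2, t = 10 s
Using s = v0*t + (1/2)*a*t^2
s = 8*10 + (1/2)*2*10^2
s = 80 + (1/2)*200
s = 80 + 100
s = 180

180 m


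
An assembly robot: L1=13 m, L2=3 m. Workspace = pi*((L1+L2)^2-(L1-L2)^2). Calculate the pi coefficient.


Given: L1 = 13, L2 = 3
(L1+L2)^2 = (16)^2 = 256
(L1-L2)^2 = (10)^2 = 100
Difference = 256 - 100 = 156
This equals 4*L1*L2 = 4*13*3 = 156
Workspace area = 156*pi

156


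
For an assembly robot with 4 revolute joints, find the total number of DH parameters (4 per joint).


Given: 4 joints, 4 DH parameters per joint (d, theta, a, alpha)
Total DH parameters = number_of_joints * 4
Total = 4 * 4
Total = 16

16


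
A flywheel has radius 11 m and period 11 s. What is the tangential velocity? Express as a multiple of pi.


Given: radius r = 11 m, period T = 11 s
Using v = 2*pi*r / T
v = 2*pi*11 / 11
v = 22*pi / 11
v = 2*pi m/s

2*pi m/s


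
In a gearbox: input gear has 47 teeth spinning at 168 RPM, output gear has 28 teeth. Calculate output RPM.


Given: N1 = 47 teeth, w1 = 168 RPM, N2 = 28 teeth
Using N1*w1 = N2*w2
w2 = N1*w1 / N2
w2 = 47*168 / 28
w2 = 7896 / 28
w2 = 282 RPM

282 RPM


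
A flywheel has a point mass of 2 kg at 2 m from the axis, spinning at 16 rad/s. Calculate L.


Given: m = 2 kg, r = 2 m, omega = 16 rad/s
For a point mass: I = m*r^2
I = 2*2^2 = 2*4 = 8
L = I*omega = 8*16
L = 128 kg*m^2/s

128 kg*m^2/s


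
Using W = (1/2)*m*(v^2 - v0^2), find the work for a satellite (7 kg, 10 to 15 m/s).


Given: m = 7 kg, v0 = 10 m/s, v = 15 m/s
Using W = (1/2)*m*(v^2 - v0^2)
v^2 = 15^2 = 225
v0^2 = 10^2 = 100
v^2 - v0^2 = 225 - 100 = 125
W = (1/2)*7*125 = 875/2 J

875/2 J


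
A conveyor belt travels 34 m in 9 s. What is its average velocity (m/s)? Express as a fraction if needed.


Given: distance d = 34 m, time t = 9 s
Using v = d / t
v = 34 / 9
v = 34/9 m/s

34/9 m/s


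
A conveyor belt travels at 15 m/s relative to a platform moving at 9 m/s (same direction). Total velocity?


Given: object velocity = 15 m/s, platform velocity = 9 m/s (same direction)
Using classical velocity addition: v_total = v_object + v_platform
v_total = 15 + 9
v_total = 24 m/s

24 m/s


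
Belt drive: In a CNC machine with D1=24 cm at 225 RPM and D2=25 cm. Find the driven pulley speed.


Given: D1 = 24 cm, w1 = 225 RPM, D2 = 25 cm
Using D1*w1 = D2*w2
w2 = D1*w1 / D2
w2 = 24*225 / 25
w2 = 5400 / 25
w2 = 216 RPM

216 RPM


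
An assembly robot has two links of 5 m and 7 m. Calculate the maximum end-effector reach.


Given: L1 = 5 m, L2 = 7 m
For a 2-link planar arm, max reach = L1 + L2 (fully extended)
Max reach = 5 + 7
Max reach = 12 m

12 m


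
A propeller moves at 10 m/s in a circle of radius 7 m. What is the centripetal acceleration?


Given: v = 10 m/s, r = 7 m
Using a_c = v^2 / r
a_c = 10^2 / 7
a_c = 100 / 7
a_c = 100/7 m/s^2

100/7 m/s^2


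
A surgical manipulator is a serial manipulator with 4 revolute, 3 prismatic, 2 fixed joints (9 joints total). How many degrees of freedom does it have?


Given: serial robot with 4 revolute, 3 prismatic, 2 fixed joints
DOF contribution per joint type: revolute=1, prismatic=1, spherical=3, fixed=0
DOF = 4*1 + 3*1 + 2*0
DOF = 7

7


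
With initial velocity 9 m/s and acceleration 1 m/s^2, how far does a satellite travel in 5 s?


Given: v0 = 9 m/s, a = 1 m/s^2, t = 5 s
Using s = v0*t + (1/2)*a*t^2
s = 9*5 + (1/2)*1*5^2
s = 45 + (1/2)*25
s = 45 + 25/2
s = 115/2

115/2 m


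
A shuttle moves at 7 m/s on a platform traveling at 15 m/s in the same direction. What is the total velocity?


Given: object velocity = 7 m/s, platform velocity = 15 m/s (same direction)
Using classical velocity addition: v_total = v_object + v_platform
v_total = 7 + 15
v_total = 22 m/s

22 m/s


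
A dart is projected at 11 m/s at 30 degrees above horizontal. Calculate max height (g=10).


Given: v0 = 11 m/s, theta = 30 deg, g = 10 m/s^2
sin^2(30) = 1/4
Using H = v0^2 * sin^2(theta) / (2*g)
H = 11^2 * 1/4 / (2*10)
H = 121 * 1/4 / 20
H = 121/4 / 20
H = 121/80 m

121/80 m


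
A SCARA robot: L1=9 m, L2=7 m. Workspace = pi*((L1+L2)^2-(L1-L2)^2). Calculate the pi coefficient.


Given: L1 = 9, L2 = 7
(L1+L2)^2 = (16)^2 = 256
(L1-L2)^2 = (2)^2 = 4
Difference = 256 - 4 = 252
This equals 4*L1*L2 = 4*9*7 = 252
Workspace area = 252*pi

252


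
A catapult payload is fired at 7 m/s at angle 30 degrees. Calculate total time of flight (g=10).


Given: v0 = 7 m/s, theta = 30 deg, g = 10 m/s^2
sin(30) = 1/2
Using T = 2*v0*sin(theta) / g
T = 2*7*1/2 / 10
T = 7 / 10
T = 7/10 s

7/10 s


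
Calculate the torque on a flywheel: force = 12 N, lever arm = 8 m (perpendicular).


Given: F = 12 N, r = 8 m, angle = 90 deg (perpendicular)
Using tau = F * r * sin(90)
sin(90) = 1
tau = 12 * 8 * 1
tau = 96 Nm

96 Nm
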